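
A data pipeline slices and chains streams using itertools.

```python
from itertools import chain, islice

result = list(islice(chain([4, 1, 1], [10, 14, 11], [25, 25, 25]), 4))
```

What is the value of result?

Step 1: chain([4, 1, 1], [10, 14, 11], [25, 25, 25]) = [4, 1, 1, 10, 14, 11, 25, 25, 25].
Step 2: islice takes first 4 elements: [4, 1, 1, 10].
Therefore result = [4, 1, 1, 10].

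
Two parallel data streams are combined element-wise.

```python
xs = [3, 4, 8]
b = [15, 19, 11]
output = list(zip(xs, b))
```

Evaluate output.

Step 1: zip pairs elements at same index:
  Index 0: (3, 15)
  Index 1: (4, 19)
  Index 2: (8, 11)
Therefore output = [(3, 15), (4, 19), (8, 11)].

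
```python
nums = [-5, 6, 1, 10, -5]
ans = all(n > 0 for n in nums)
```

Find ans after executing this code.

Step 1: Check n > 0 for each element in [-5, 6, 1, 10, -5]:
  -5 > 0: False
  6 > 0: True
  1 > 0: True
  10 > 0: True
  -5 > 0: False
Step 2: all() returns False.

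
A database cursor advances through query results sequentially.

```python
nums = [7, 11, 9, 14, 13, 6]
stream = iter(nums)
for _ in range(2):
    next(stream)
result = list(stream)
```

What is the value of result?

Step 1: Create iterator over [7, 11, 9, 14, 13, 6].
Step 2: Advance 2 positions (consuming [7, 11]).
Step 3: list() collects remaining elements: [9, 14, 13, 6].
Therefore result = [9, 14, 13, 6].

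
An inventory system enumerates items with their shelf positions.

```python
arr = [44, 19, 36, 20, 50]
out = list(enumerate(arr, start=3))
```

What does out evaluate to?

Step 1: enumerate with start=3:
  (3, 44)
  (4, 19)
  (5, 36)
  (6, 20)
  (7, 50)
Therefore out = [(3, 44), (4, 19), (5, 36), (6, 20), (7, 50)].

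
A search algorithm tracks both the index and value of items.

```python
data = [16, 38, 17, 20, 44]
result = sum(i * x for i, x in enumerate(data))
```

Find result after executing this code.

Step 1: Compute i * x for each (i, x) in enumerate([16, 38, 17, 20, 44]):
  i=0, x=16: 0*16 = 0
  i=1, x=38: 1*38 = 38
  i=2, x=17: 2*17 = 34
  i=3, x=20: 3*20 = 60
  i=4, x=44: 4*44 = 176
Step 2: sum = 0 + 38 + 34 + 60 + 176 = 308.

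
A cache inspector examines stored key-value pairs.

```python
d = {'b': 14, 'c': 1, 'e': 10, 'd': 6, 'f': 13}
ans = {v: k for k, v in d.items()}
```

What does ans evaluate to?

Step 1: Invert dict (swap keys and values):
  'b': 14 -> 14: 'b'
  'c': 1 -> 1: 'c'
  'e': 10 -> 10: 'e'
  'd': 6 -> 6: 'd'
  'f': 13 -> 13: 'f'
Therefore ans = {14: 'b', 1: 'c', 10: 'e', 6: 'd', 13: 'f'}.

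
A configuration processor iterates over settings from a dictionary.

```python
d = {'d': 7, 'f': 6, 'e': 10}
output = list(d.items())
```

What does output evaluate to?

Step 1: d.items() returns (key, value) pairs in insertion order.
Therefore output = [('d', 7), ('f', 6), ('e', 10)].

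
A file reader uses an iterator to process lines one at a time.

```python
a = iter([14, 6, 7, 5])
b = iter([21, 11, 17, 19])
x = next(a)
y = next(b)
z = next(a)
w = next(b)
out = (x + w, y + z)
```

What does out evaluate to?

Step 1: a iterates [14, 6, 7, 5], b iterates [21, 11, 17, 19].
Step 2: x = next(a) = 14, y = next(b) = 21.
Step 3: z = next(a) = 6, w = next(b) = 11.
Step 4: out = (14 + 11, 21 + 6) = (25, 27).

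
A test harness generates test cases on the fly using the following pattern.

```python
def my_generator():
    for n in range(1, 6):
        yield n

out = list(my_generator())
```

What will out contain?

Step 1: The generator yields each value from range(1, 6).
Step 2: list() consumes all yields: [1, 2, 3, 4, 5].
Therefore out = [1, 2, 3, 4, 5].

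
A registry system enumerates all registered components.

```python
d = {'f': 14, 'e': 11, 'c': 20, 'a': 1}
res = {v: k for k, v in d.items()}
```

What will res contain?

Step 1: Invert dict (swap keys and values):
  'f': 14 -> 14: 'f'
  'e': 11 -> 11: 'e'
  'c': 20 -> 20: 'c'
  'a': 1 -> 1: 'a'
Therefore res = {14: 'f', 11: 'e', 20: 'c', 1: 'a'}.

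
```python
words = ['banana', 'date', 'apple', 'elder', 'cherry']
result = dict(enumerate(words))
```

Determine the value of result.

Step 1: enumerate pairs indices with words:
  0 -> 'banana'
  1 -> 'date'
  2 -> 'apple'
  3 -> 'elder'
  4 -> 'cherry'
Therefore result = {0: 'banana', 1: 'date', 2: 'apple', 3: 'elder', 4: 'cherry'}.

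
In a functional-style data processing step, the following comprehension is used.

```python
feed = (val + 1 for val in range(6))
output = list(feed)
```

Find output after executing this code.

Step 1: For each val in range(6), compute val+1:
  val=0: 0+1 = 1
  val=1: 1+1 = 2
  val=2: 2+1 = 3
  val=3: 3+1 = 4
  val=4: 4+1 = 5
  val=5: 5+1 = 6
Therefore output = [1, 2, 3, 4, 5, 6].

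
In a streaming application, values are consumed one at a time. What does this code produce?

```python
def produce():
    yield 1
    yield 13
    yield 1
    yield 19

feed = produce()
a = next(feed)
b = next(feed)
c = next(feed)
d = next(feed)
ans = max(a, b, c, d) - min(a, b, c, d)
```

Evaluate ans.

Step 1: Create generator and consume all values:
  a = next(feed) = 1
  b = next(feed) = 13
  c = next(feed) = 1
  d = next(feed) = 19
Step 2: max = 19, min = 1, ans = 19 - 1 = 18.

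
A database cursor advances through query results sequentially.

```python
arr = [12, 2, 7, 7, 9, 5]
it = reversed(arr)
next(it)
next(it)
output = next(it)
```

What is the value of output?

Step 1: reversed([12, 2, 7, 7, 9, 5]) gives iterator: [5, 9, 7, 7, 2, 12].
Step 2: First next() = 5, second next() = 9.
Step 3: Third next() = 7.
Therefore output = 7.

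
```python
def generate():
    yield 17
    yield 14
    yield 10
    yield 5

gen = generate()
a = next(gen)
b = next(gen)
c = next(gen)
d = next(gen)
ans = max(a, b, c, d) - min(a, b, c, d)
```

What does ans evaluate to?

Step 1: Create generator and consume all values:
  a = next(gen) = 17
  b = next(gen) = 14
  c = next(gen) = 10
  d = next(gen) = 5
Step 2: max = 17, min = 5, ans = 17 - 5 = 12.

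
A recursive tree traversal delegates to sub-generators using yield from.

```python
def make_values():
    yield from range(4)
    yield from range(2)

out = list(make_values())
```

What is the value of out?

Step 1: Trace yields in order:
  yield 0
  yield 1
  yield 2
  yield 3
  yield 0
  yield 1
Therefore out = [0, 1, 2, 3, 0, 1].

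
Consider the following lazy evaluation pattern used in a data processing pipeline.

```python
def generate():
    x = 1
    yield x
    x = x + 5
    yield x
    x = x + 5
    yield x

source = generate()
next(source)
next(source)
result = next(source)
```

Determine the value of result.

Step 1: Trace through generator execution:
  Yield 1: x starts at 1, yield 1
  Yield 2: x = 1 + 5 = 6, yield 6
  Yield 3: x = 6 + 5 = 11, yield 11
Step 2: First next() gets 1, second next() gets the second value, third next() yields 11.
Therefore result = 11.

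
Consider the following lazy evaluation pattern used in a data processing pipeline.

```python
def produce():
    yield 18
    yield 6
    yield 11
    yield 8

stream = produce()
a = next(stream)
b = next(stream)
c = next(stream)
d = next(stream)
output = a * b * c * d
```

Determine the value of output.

Step 1: Create generator and consume all values:
  a = next(stream) = 18
  b = next(stream) = 6
  c = next(stream) = 11
  d = next(stream) = 8
Step 2: output = 18 * 6 * 11 * 8 = 9504.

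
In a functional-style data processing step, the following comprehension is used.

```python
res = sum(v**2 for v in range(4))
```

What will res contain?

Step 1: Compute v**2 for each v in range(4):
  v=0: 0**2 = 0
  v=1: 1**2 = 1
  v=2: 2**2 = 4
  v=3: 3**2 = 9
Step 2: sum = 0 + 1 + 4 + 9 = 14.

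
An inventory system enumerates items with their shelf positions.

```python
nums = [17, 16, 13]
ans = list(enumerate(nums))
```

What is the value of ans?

Step 1: enumerate pairs each element with its index:
  (0, 17)
  (1, 16)
  (2, 13)
Therefore ans = [(0, 17), (1, 16), (2, 13)].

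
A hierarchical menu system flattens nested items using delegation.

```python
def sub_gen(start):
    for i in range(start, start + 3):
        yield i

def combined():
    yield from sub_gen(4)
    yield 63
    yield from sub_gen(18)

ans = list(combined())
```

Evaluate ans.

Step 1: combined() delegates to sub_gen(4):
  yield 4
  yield 5
  yield 6
Step 2: yield 63
Step 3: Delegates to sub_gen(18):
  yield 18
  yield 19
  yield 20
Therefore ans = [4, 5, 6, 63, 18, 19, 20].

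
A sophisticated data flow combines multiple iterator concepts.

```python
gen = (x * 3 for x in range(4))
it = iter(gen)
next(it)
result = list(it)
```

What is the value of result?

Step 1: Generator produces [0, 3, 6, 9].
Step 2: next(it) consumes first element (0).
Step 3: list(it) collects remaining: [3, 6, 9].
Therefore result = [3, 6, 9].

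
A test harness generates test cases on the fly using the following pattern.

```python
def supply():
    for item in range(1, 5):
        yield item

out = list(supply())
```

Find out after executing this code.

Step 1: The generator yields each value from range(1, 5).
Step 2: list() consumes all yields: [1, 2, 3, 4].
Therefore out = [1, 2, 3, 4].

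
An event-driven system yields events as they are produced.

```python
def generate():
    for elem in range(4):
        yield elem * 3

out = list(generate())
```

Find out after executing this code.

Step 1: For each elem in range(4), yield elem * 3:
  elem=0: yield 0 * 3 = 0
  elem=1: yield 1 * 3 = 3
  elem=2: yield 2 * 3 = 6
  elem=3: yield 3 * 3 = 9
Therefore out = [0, 3, 6, 9].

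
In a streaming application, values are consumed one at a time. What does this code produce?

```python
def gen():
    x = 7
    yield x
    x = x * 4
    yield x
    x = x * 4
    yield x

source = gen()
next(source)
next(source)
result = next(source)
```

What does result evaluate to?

Step 1: Trace through generator execution:
  Yield 1: x starts at 7, yield 7
  Yield 2: x = 7 * 4 = 28, yield 28
  Yield 3: x = 28 * 4 = 112, yield 112
Step 2: First next() gets 7, second next() gets the second value, third next() yields 112.
Therefore result = 112.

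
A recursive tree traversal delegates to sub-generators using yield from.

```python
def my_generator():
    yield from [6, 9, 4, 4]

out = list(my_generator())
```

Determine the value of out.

Step 1: yield from delegates to the iterable, yielding each element.
Step 2: Collected values: [6, 9, 4, 4].
Therefore out = [6, 9, 4, 4].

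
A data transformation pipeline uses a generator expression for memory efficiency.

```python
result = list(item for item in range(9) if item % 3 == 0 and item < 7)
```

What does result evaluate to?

Step 1: Filter range(9) where item % 3 == 0 and item < 7:
  item=0: both conditions met, included
  item=1: excluded (1 % 3 != 0)
  item=2: excluded (2 % 3 != 0)
  item=3: both conditions met, included
  item=4: excluded (4 % 3 != 0)
  item=5: excluded (5 % 3 != 0)
  item=6: both conditions met, included
  item=7: excluded (7 % 3 != 0, 7 >= 7)
  item=8: excluded (8 % 3 != 0, 8 >= 7)
Therefore result = [0, 3, 6].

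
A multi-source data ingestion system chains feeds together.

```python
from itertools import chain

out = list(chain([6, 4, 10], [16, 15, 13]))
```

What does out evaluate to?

Step 1: chain() concatenates iterables: [6, 4, 10] + [16, 15, 13].
Therefore out = [6, 4, 10, 16, 15, 13].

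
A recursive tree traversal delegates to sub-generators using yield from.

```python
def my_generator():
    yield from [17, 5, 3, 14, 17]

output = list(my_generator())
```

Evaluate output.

Step 1: yield from delegates to the iterable, yielding each element.
Step 2: Collected values: [17, 5, 3, 14, 17].
Therefore output = [17, 5, 3, 14, 17].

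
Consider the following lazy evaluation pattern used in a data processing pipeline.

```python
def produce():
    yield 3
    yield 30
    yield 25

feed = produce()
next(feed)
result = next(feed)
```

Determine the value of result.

Step 1: produce() creates a generator.
Step 2: next(feed) yields 3 (consumed and discarded).
Step 3: next(feed) yields 30, assigned to result.
Therefore result = 30.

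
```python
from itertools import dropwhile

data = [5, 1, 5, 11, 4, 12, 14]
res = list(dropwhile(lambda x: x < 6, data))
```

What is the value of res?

Step 1: dropwhile drops elements while < 6:
  5 < 6: dropped
  1 < 6: dropped
  5 < 6: dropped
  11: kept (dropping stopped)
Step 2: Remaining elements kept regardless of condition.
Therefore res = [11, 4, 12, 14].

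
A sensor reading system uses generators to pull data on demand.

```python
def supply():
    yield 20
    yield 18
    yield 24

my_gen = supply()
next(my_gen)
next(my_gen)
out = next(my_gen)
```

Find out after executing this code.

Step 1: supply() creates a generator.
Step 2: next(my_gen) yields 20 (consumed and discarded).
Step 3: next(my_gen) yields 18 (consumed and discarded).
Step 4: next(my_gen) yields 24, assigned to out.
Therefore out = 24.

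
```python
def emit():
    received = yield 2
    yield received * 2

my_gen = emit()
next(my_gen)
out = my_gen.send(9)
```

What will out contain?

Step 1: next(my_gen) advances to first yield, producing 2.
Step 2: send(9) resumes, received = 9.
Step 3: yield received * 2 = 9 * 2 = 18.
Therefore out = 18.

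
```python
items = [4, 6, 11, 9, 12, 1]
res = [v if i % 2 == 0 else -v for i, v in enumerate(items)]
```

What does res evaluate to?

Step 1: For each (i, v), keep v if i is even, negate if odd:
  i=0 (even): keep 4
  i=1 (odd): negate to -6
  i=2 (even): keep 11
  i=3 (odd): negate to -9
  i=4 (even): keep 12
  i=5 (odd): negate to -1
Therefore res = [4, -6, 11, -9, 12, -1].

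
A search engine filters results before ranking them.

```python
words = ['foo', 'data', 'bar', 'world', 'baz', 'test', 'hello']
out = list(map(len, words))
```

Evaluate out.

Step 1: Map len() to each word:
  'foo' -> 3
  'data' -> 4
  'bar' -> 3
  'world' -> 5
  'baz' -> 3
  'test' -> 4
  'hello' -> 5
Therefore out = [3, 4, 3, 5, 3, 4, 5].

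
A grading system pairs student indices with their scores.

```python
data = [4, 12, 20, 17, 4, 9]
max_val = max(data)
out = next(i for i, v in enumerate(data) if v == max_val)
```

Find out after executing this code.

Step 1: max([4, 12, 20, 17, 4, 9]) = 20.
Step 2: Find first index where value == 20:
  Index 0: 4 != 20
  Index 1: 12 != 20
  Index 2: 20 == 20, found!
Therefore out = 2.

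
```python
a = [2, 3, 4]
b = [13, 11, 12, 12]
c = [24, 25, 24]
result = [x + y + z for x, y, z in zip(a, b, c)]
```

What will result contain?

Step 1: zip three lists (truncates to shortest, len=3):
  2 + 13 + 24 = 39
  3 + 11 + 25 = 39
  4 + 12 + 24 = 40
Therefore result = [39, 39, 40].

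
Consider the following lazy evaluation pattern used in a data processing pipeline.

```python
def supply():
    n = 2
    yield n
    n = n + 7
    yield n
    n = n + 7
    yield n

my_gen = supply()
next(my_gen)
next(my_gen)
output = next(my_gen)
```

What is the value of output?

Step 1: Trace through generator execution:
  Yield 1: n starts at 2, yield 2
  Yield 2: n = 2 + 7 = 9, yield 9
  Yield 3: n = 9 + 7 = 16, yield 16
Step 2: First next() gets 2, second next() gets the second value, third next() yields 16.
Therefore output = 16.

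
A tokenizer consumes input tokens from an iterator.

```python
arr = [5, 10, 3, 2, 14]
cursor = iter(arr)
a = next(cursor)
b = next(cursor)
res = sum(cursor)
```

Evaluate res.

Step 1: Create iterator over [5, 10, 3, 2, 14].
Step 2: a = next() = 5, b = next() = 10.
Step 3: sum() of remaining [3, 2, 14] = 19.
Therefore res = 19.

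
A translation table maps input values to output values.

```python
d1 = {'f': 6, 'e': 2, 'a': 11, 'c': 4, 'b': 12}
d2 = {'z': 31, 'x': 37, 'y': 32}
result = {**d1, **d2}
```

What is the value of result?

Step 1: Merge d1 and d2 (d2 values override on key conflicts).
Step 2: d1 has keys ['f', 'e', 'a', 'c', 'b'], d2 has keys ['z', 'x', 'y'].
Therefore result = {'f': 6, 'e': 2, 'a': 11, 'c': 4, 'b': 12, 'z': 31, 'x': 37, 'y': 32}.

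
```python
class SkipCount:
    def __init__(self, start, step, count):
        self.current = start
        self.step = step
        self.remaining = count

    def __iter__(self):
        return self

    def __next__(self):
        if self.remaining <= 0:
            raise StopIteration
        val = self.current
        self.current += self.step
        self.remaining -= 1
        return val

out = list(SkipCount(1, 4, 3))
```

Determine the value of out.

Step 1: SkipCount starts at 1, increments by 4, for 3 steps:
  Yield 1, then current += 4
  Yield 5, then current += 4
  Yield 9, then current += 4
Therefore out = [1, 5, 9].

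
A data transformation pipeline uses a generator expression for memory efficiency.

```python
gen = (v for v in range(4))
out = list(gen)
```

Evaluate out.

Step 1: Generator expression iterates range(4): [0, 1, 2, 3].
Step 2: list() collects all values.
Therefore out = [0, 1, 2, 3].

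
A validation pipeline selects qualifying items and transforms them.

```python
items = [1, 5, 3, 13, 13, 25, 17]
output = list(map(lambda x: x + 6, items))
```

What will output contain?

Step 1: Apply lambda x: x + 6 to each element:
  1 -> 7
  5 -> 11
  3 -> 9
  13 -> 19
  13 -> 19
  25 -> 31
  17 -> 23
Therefore output = [7, 11, 9, 19, 19, 31, 23].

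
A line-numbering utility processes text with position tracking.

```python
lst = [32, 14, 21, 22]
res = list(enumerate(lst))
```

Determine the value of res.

Step 1: enumerate pairs each element with its index:
  (0, 32)
  (1, 14)
  (2, 21)
  (3, 22)
Therefore res = [(0, 32), (1, 14), (2, 21), (3, 22)].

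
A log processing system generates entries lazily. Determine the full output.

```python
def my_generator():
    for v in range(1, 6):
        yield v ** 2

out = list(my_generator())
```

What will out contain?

Step 1: For each v in range(1, 6), yield v**2:
  v=1: yield 1**2 = 1
  v=2: yield 2**2 = 4
  v=3: yield 3**2 = 9
  v=4: yield 4**2 = 16
  v=5: yield 5**2 = 25
Therefore out = [1, 4, 9, 16, 25].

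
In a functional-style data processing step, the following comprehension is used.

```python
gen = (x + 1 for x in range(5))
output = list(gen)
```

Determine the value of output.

Step 1: For each x in range(5), compute x+1:
  x=0: 0+1 = 1
  x=1: 1+1 = 2
  x=2: 2+1 = 3
  x=3: 3+1 = 4
  x=4: 4+1 = 5
Therefore output = [1, 2, 3, 4, 5].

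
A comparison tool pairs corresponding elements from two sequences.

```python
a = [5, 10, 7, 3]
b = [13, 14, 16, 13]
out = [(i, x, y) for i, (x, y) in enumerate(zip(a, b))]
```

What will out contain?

Step 1: enumerate(zip(a, b)) gives index with paired elements:
  i=0: (5, 13)
  i=1: (10, 14)
  i=2: (7, 16)
  i=3: (3, 13)
Therefore out = [(0, 5, 13), (1, 10, 14), (2, 7, 16), (3, 3, 13)].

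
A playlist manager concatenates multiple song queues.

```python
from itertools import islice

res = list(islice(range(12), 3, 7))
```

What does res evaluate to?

Step 1: islice(range(12), 3, 7) takes elements at indices [3, 7).
Step 2: Elements: [3, 4, 5, 6].
Therefore res = [3, 4, 5, 6].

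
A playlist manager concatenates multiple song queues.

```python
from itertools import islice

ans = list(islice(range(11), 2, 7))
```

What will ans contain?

Step 1: islice(range(11), 2, 7) takes elements at indices [2, 7).
Step 2: Elements: [2, 3, 4, 5, 6].
Therefore ans = [2, 3, 4, 5, 6].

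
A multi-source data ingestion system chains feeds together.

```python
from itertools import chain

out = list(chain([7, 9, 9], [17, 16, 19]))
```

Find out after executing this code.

Step 1: chain() concatenates iterables: [7, 9, 9] + [17, 16, 19].
Therefore out = [7, 9, 9, 17, 16, 19].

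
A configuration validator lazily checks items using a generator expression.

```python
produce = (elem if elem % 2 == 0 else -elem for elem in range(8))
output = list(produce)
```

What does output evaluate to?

Step 1: For each elem in range(8), yield elem if even, else -elem:
  elem=0: even, yield 0
  elem=1: odd, yield -1
  elem=2: even, yield 2
  elem=3: odd, yield -3
  elem=4: even, yield 4
  elem=5: odd, yield -5
  elem=6: even, yield 6
  elem=7: odd, yield -7
Therefore output = [0, -1, 2, -3, 4, -5, 6, -7].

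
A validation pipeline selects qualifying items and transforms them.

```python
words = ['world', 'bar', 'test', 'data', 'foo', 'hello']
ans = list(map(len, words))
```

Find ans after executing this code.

Step 1: Map len() to each word:
  'world' -> 5
  'bar' -> 3
  'test' -> 4
  'data' -> 4
  'foo' -> 3
  'hello' -> 5
Therefore ans = [5, 3, 4, 4, 3, 5].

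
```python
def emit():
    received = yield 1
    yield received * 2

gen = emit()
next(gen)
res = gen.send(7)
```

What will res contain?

Step 1: next(gen) advances to first yield, producing 1.
Step 2: send(7) resumes, received = 7.
Step 3: yield received * 2 = 7 * 2 = 14.
Therefore res = 14.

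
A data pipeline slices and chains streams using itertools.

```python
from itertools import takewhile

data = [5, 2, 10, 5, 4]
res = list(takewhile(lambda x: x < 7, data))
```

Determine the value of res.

Step 1: takewhile stops at first element >= 7:
  5 < 7: take
  2 < 7: take
  10 >= 7: stop
Therefore res = [5, 2].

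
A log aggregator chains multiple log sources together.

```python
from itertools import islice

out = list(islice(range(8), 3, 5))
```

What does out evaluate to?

Step 1: islice(range(8), 3, 5) takes elements at indices [3, 5).
Step 2: Elements: [3, 4].
Therefore out = [3, 4].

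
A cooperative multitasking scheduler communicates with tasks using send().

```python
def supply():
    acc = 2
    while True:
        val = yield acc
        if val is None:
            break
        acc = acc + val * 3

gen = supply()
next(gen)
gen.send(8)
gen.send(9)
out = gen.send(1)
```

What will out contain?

Step 1: next() -> yield acc=2.
Step 2: send(8) -> val=8, acc = 2 + 8*3 = 26, yield 26.
Step 3: send(9) -> val=9, acc = 26 + 9*3 = 53, yield 53.
Step 4: send(1) -> val=1, acc = 53 + 1*3 = 56, yield 56.
Therefore out = 56.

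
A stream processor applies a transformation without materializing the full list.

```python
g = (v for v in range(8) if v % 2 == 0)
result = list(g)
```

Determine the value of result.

Step 1: Filter range(8) keeping only even values:
  v=0: even, included
  v=1: odd, excluded
  v=2: even, included
  v=3: odd, excluded
  v=4: even, included
  v=5: odd, excluded
  v=6: even, included
  v=7: odd, excluded
Therefore result = [0, 2, 4, 6].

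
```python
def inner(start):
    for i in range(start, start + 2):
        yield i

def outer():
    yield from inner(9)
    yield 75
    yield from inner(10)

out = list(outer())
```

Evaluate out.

Step 1: outer() delegates to inner(9):
  yield 9
  yield 10
Step 2: yield 75
Step 3: Delegates to inner(10):
  yield 10
  yield 11
Therefore out = [9, 10, 75, 10, 11].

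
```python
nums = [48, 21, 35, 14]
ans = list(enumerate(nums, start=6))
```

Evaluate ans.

Step 1: enumerate with start=6:
  (6, 48)
  (7, 21)
  (8, 35)
  (9, 14)
Therefore ans = [(6, 48), (7, 21), (8, 35), (9, 14)].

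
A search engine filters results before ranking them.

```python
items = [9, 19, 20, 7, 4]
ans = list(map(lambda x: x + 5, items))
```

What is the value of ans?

Step 1: Apply lambda x: x + 5 to each element:
  9 -> 14
  19 -> 24
  20 -> 25
  7 -> 12
  4 -> 9
Therefore ans = [14, 24, 25, 12, 9].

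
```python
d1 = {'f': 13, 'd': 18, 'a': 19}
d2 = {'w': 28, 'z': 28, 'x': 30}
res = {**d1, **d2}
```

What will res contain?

Step 1: Merge d1 and d2 (d2 values override on key conflicts).
Step 2: d1 has keys ['f', 'd', 'a'], d2 has keys ['w', 'z', 'x'].
Therefore res = {'f': 13, 'd': 18, 'a': 19, 'w': 28, 'z': 28, 'x': 30}.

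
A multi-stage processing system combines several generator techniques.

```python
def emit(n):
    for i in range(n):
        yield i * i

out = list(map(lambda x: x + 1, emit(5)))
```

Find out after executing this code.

Step 1: emit(5) yields squares: [0, 1, 4, 9, 16].
Step 2: map adds 1 to each: [1, 2, 5, 10, 17].
Therefore out = [1, 2, 5, 10, 17].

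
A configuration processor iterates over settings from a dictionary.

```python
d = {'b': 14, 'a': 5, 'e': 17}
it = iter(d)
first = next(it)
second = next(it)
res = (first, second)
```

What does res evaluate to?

Step 1: iter(d) iterates over keys: ['b', 'a', 'e'].
Step 2: first = next(it) = 'b', second = next(it) = 'a'.
Therefore res = ('b', 'a').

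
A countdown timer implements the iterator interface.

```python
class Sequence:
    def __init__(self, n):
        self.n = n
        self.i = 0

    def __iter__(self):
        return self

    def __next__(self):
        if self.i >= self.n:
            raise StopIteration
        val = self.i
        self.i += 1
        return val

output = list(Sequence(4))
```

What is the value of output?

Step 1: Sequence(4) creates an iterator counting 0 to 3.
Step 2: list() consumes all values: [0, 1, 2, 3].
Therefore output = [0, 1, 2, 3].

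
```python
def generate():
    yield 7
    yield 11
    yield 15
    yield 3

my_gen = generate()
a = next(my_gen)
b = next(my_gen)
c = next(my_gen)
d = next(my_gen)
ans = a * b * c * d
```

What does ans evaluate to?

Step 1: Create generator and consume all values:
  a = next(my_gen) = 7
  b = next(my_gen) = 11
  c = next(my_gen) = 15
  d = next(my_gen) = 3
Step 2: ans = 7 * 11 * 15 * 3 = 3465.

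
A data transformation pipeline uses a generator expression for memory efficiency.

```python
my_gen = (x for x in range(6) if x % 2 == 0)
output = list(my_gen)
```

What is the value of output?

Step 1: Filter range(6) keeping only even values:
  x=0: even, included
  x=1: odd, excluded
  x=2: even, included
  x=3: odd, excluded
  x=4: even, included
  x=5: odd, excluded
Therefore output = [0, 2, 4].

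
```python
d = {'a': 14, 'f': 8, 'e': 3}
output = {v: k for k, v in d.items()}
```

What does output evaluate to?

Step 1: Invert dict (swap keys and values):
  'a': 14 -> 14: 'a'
  'f': 8 -> 8: 'f'
  'e': 3 -> 3: 'e'
Therefore output = {14: 'a', 8: 'f', 3: 'e'}.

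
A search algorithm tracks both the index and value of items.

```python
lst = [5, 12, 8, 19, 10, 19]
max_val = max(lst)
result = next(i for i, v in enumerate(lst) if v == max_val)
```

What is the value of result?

Step 1: max([5, 12, 8, 19, 10, 19]) = 19.
Step 2: Find first index where value == 19:
  Index 0: 5 != 19
  Index 1: 12 != 19
  Index 2: 8 != 19
  Index 3: 19 == 19, found!
Therefore result = 3.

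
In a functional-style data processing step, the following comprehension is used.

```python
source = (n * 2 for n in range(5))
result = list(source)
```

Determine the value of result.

Step 1: For each n in range(5), compute n*2:
  n=0: 0*2 = 0
  n=1: 1*2 = 2
  n=2: 2*2 = 4
  n=3: 3*2 = 6
  n=4: 4*2 = 8
Therefore result = [0, 2, 4, 6, 8].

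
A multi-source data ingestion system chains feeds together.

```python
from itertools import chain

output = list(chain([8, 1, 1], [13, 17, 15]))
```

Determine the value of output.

Step 1: chain() concatenates iterables: [8, 1, 1] + [13, 17, 15].
Therefore output = [8, 1, 1, 13, 17, 15].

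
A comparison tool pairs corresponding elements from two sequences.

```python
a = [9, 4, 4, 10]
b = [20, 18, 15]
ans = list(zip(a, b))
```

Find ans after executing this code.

Step 1: zip stops at shortest (len(a)=4, len(b)=3):
  Index 0: (9, 20)
  Index 1: (4, 18)
  Index 2: (4, 15)
Step 2: Last element of a (10) has no pair, dropped.
Therefore ans = [(9, 20), (4, 18), (4, 15)].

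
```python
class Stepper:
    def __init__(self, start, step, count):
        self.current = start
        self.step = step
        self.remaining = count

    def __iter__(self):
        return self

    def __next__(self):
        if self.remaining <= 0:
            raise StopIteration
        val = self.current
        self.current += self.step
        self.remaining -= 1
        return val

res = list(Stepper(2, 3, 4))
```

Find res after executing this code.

Step 1: Stepper starts at 2, increments by 3, for 4 steps:
  Yield 2, then current += 3
  Yield 5, then current += 3
  Yield 8, then current += 3
  Yield 11, then current += 3
Therefore res = [2, 5, 8, 11].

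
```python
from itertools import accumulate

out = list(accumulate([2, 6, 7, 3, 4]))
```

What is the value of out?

Step 1: accumulate computes running sums:
  + 2 = 2
  + 6 = 8
  + 7 = 15
  + 3 = 18
  + 4 = 22
Therefore out = [2, 8, 15, 18, 22].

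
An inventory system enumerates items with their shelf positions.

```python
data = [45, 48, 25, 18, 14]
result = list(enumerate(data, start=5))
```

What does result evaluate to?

Step 1: enumerate with start=5:
  (5, 45)
  (6, 48)
  (7, 25)
  (8, 18)
  (9, 14)
Therefore result = [(5, 45), (6, 48), (7, 25), (8, 18), (9, 14)].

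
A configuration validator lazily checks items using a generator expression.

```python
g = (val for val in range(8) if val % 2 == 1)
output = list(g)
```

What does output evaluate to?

Step 1: Filter range(8) keeping only odd values:
  val=0: even, excluded
  val=1: odd, included
  val=2: even, excluded
  val=3: odd, included
  val=4: even, excluded
  val=5: odd, included
  val=6: even, excluded
  val=7: odd, included
Therefore output = [1, 3, 5, 7].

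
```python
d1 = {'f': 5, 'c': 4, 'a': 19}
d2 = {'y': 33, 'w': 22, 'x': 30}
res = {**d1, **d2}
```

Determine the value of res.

Step 1: Merge d1 and d2 (d2 values override on key conflicts).
Step 2: d1 has keys ['f', 'c', 'a'], d2 has keys ['y', 'w', 'x'].
Therefore res = {'f': 5, 'c': 4, 'a': 19, 'y': 33, 'w': 22, 'x': 30}.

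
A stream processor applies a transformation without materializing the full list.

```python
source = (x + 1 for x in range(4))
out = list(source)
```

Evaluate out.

Step 1: For each x in range(4), compute x+1:
  x=0: 0+1 = 1
  x=1: 1+1 = 2
  x=2: 2+1 = 3
  x=3: 3+1 = 4
Therefore out = [1, 2, 3, 4].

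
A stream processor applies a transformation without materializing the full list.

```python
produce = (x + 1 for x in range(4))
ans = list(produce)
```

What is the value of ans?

Step 1: For each x in range(4), compute x+1:
  x=0: 0+1 = 1
  x=1: 1+1 = 2
  x=2: 2+1 = 3
  x=3: 3+1 = 4
Therefore ans = [1, 2, 3, 4].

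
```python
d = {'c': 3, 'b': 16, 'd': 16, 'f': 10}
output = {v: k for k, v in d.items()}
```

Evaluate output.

Step 1: Invert dict (swap keys and values):
  'c': 3 -> 3: 'c'
  'b': 16 -> 16: 'b'
  'd': 16 -> 16: 'd'
  'f': 10 -> 10: 'f'
Therefore output = {3: 'c', 16: 'd', 10: 'f'}.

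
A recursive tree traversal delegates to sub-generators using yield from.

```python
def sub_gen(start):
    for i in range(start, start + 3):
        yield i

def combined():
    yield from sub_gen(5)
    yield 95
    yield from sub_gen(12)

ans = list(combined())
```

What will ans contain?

Step 1: combined() delegates to sub_gen(5):
  yield 5
  yield 6
  yield 7
Step 2: yield 95
Step 3: Delegates to sub_gen(12):
  yield 12
  yield 13
  yield 14
Therefore ans = [5, 6, 7, 95, 12, 13, 14].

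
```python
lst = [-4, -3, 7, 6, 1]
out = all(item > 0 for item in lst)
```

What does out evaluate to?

Step 1: Check item > 0 for each element in [-4, -3, 7, 6, 1]:
  -4 > 0: False
  -3 > 0: False
  7 > 0: True
  6 > 0: True
  1 > 0: True
Step 2: all() returns False.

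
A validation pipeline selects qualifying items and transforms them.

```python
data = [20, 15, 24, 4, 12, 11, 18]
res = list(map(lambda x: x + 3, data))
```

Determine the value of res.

Step 1: Apply lambda x: x + 3 to each element:
  20 -> 23
  15 -> 18
  24 -> 27
  4 -> 7
  12 -> 15
  11 -> 14
  18 -> 21
Therefore res = [23, 18, 27, 7, 15, 14, 21].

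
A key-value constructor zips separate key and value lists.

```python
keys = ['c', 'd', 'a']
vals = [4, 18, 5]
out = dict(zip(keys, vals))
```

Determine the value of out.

Step 1: zip pairs keys with values:
  'c' -> 4
  'd' -> 18
  'a' -> 5
Therefore out = {'c': 4, 'd': 18, 'a': 5}.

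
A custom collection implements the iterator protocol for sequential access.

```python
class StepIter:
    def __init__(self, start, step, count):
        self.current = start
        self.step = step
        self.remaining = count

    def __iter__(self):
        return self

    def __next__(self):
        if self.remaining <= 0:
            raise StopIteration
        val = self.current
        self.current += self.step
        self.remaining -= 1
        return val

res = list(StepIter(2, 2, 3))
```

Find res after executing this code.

Step 1: StepIter starts at 2, increments by 2, for 3 steps:
  Yield 2, then current += 2
  Yield 4, then current += 2
  Yield 6, then current += 2
Therefore res = [2, 4, 6].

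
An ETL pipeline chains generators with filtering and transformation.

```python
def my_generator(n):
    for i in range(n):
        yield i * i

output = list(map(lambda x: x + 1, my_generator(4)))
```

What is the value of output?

Step 1: my_generator(4) yields squares: [0, 1, 4, 9].
Step 2: map adds 1 to each: [1, 2, 5, 10].
Therefore output = [1, 2, 5, 10].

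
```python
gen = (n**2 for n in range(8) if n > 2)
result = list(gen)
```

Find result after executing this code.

Step 1: For range(8), keep n > 2, then square:
  n=0: 0 <= 2, excluded
  n=1: 1 <= 2, excluded
  n=2: 2 <= 2, excluded
  n=3: 3 > 2, yield 3**2 = 9
  n=4: 4 > 2, yield 4**2 = 16
  n=5: 5 > 2, yield 5**2 = 25
  n=6: 6 > 2, yield 6**2 = 36
  n=7: 7 > 2, yield 7**2 = 49
Therefore result = [9, 16, 25, 36, 49].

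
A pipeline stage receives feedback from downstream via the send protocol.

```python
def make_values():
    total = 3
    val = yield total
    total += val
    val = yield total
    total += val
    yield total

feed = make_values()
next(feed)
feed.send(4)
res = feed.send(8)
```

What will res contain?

Step 1: next() -> yield total=3.
Step 2: send(4) -> val=4, total = 3+4 = 7, yield 7.
Step 3: send(8) -> val=8, total = 7+8 = 15, yield 15.
Therefore res = 15.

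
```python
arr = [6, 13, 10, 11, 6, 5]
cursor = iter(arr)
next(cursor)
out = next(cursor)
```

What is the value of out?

Step 1: Create iterator over [6, 13, 10, 11, 6, 5].
Step 2: next() consumes 6.
Step 3: next() returns 13.
Therefore out = 13.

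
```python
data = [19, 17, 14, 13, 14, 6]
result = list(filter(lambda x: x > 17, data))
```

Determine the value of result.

Step 1: Filter elements > 17:
  19: kept
  17: removed
  14: removed
  13: removed
  14: removed
  6: removed
Therefore result = [19].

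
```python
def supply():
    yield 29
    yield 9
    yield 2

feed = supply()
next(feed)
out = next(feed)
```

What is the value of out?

Step 1: supply() creates a generator.
Step 2: next(feed) yields 29 (consumed and discarded).
Step 3: next(feed) yields 9, assigned to out.
Therefore out = 9.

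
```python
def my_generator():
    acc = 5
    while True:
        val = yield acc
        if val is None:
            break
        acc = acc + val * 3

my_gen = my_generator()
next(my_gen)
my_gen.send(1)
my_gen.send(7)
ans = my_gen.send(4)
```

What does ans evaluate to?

Step 1: next() -> yield acc=5.
Step 2: send(1) -> val=1, acc = 5 + 1*3 = 8, yield 8.
Step 3: send(7) -> val=7, acc = 8 + 7*3 = 29, yield 29.
Step 4: send(4) -> val=4, acc = 29 + 4*3 = 41, yield 41.
Therefore ans = 41.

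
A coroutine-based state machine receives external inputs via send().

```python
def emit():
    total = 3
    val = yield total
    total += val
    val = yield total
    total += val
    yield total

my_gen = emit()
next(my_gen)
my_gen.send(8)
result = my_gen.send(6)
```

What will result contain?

Step 1: next() -> yield total=3.
Step 2: send(8) -> val=8, total = 3+8 = 11, yield 11.
Step 3: send(6) -> val=6, total = 11+6 = 17, yield 17.
Therefore result = 17.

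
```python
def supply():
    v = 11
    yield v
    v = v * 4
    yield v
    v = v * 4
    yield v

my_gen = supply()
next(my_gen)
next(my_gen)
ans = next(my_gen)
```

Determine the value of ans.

Step 1: Trace through generator execution:
  Yield 1: v starts at 11, yield 11
  Yield 2: v = 11 * 4 = 44, yield 44
  Yield 3: v = 44 * 4 = 176, yield 176
Step 2: First next() gets 11, second next() gets the second value, third next() yields 176.
Therefore ans = 176.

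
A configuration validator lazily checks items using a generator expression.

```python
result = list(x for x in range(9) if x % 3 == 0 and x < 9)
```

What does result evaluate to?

Step 1: Filter range(9) where x % 3 == 0 and x < 9:
  x=0: both conditions met, included
  x=1: excluded (1 % 3 != 0)
  x=2: excluded (2 % 3 != 0)
  x=3: both conditions met, included
  x=4: excluded (4 % 3 != 0)
  x=5: excluded (5 % 3 != 0)
  x=6: both conditions met, included
  x=7: excluded (7 % 3 != 0)
  x=8: excluded (8 % 3 != 0)
Therefore result = [0, 3, 6].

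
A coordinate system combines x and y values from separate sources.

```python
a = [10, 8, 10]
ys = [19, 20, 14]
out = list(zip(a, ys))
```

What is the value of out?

Step 1: zip pairs elements at same index:
  Index 0: (10, 19)
  Index 1: (8, 20)
  Index 2: (10, 14)
Therefore out = [(10, 19), (8, 20), (10, 14)].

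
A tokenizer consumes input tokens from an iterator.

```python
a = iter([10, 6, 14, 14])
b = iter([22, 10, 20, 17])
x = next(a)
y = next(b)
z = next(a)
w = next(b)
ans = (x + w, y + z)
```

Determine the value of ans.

Step 1: a iterates [10, 6, 14, 14], b iterates [22, 10, 20, 17].
Step 2: x = next(a) = 10, y = next(b) = 22.
Step 3: z = next(a) = 6, w = next(b) = 10.
Step 4: ans = (10 + 10, 22 + 6) = (20, 28).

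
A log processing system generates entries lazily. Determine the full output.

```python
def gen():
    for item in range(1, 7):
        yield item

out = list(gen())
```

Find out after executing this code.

Step 1: The generator yields each value from range(1, 7).
Step 2: list() consumes all yields: [1, 2, 3, 4, 5, 6].
Therefore out = [1, 2, 3, 4, 5, 6].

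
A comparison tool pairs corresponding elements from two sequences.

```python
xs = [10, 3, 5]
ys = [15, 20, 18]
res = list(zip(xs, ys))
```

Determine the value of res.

Step 1: zip pairs elements at same index:
  Index 0: (10, 15)
  Index 1: (3, 20)
  Index 2: (5, 18)
Therefore res = [(10, 15), (3, 20), (5, 18)].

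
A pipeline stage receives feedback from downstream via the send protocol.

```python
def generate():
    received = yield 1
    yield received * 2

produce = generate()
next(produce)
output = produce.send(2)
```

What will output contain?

Step 1: next(produce) advances to first yield, producing 1.
Step 2: send(2) resumes, received = 2.
Step 3: yield received * 2 = 2 * 2 = 4.
Therefore output = 4.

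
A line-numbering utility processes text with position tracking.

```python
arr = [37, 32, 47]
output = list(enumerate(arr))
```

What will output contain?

Step 1: enumerate pairs each element with its index:
  (0, 37)
  (1, 32)
  (2, 47)
Therefore output = [(0, 37), (1, 32), (2, 47)].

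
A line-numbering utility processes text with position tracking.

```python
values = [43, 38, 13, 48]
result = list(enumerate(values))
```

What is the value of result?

Step 1: enumerate pairs each element with its index:
  (0, 43)
  (1, 38)
  (2, 13)
  (3, 48)
Therefore result = [(0, 43), (1, 38), (2, 13), (3, 48)].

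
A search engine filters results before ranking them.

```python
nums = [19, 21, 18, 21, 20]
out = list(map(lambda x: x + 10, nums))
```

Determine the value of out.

Step 1: Apply lambda x: x + 10 to each element:
  19 -> 29
  21 -> 31
  18 -> 28
  21 -> 31
  20 -> 30
Therefore out = [29, 31, 28, 31, 30].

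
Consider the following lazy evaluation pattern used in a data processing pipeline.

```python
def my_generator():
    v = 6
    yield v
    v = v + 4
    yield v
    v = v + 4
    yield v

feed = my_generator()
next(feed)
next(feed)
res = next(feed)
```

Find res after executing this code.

Step 1: Trace through generator execution:
  Yield 1: v starts at 6, yield 6
  Yield 2: v = 6 + 4 = 10, yield 10
  Yield 3: v = 10 + 4 = 14, yield 14
Step 2: First next() gets 6, second next() gets the second value, third next() yields 14.
Therefore res = 14.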